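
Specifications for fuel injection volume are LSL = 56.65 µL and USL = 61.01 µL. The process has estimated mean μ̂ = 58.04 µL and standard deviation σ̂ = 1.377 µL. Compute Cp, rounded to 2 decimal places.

0.53

Cp = (USL − LSL) / (6σ̂) = (61.01 − 56.65) / (6 × 1.377) = 4.3600 / 8.2620 = 0.5277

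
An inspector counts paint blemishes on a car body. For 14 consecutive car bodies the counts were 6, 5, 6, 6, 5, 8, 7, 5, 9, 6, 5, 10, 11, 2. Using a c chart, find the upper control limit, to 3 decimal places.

c̄ = (6 + 5 + 6 + 6 + 5 + 8 + 7 + 5 + 9 + 6 + 5 + 10 + 11 + 2) / 14 = 91 / 14 = 6.5000
UCL = c̄ + 3√c̄ = 6.5000 + 3 × √6.5000 = 6.5000 + 3 × 2.5495 = 14.1485

14.149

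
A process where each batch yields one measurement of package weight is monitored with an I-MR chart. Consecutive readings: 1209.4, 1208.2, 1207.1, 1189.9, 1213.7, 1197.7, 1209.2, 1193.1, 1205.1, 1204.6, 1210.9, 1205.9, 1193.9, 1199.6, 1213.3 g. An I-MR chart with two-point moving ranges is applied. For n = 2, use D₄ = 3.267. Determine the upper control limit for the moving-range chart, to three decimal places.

Moving ranges: 1.2, 1.1, 17.2, 23.8, 16.0, 11.5, 16.1, 12.0, 0.5, 6.3, 5.0, 12.0, 5.7, 13.7; M̄R̄ = 142.1000 / 14 = 10.1500
UCL_MR = D₄·M̄R̄ = 3.267 × 10.1500 = 33.1600

33.160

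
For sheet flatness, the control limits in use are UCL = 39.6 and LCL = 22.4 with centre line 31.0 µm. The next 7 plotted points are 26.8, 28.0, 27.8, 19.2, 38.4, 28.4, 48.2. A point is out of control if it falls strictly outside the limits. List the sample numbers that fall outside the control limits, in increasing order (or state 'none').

4, 7

Compare each point to [22.4, 39.6]: sample 4 = 19.2 < LCL; sample 7 = 48.2 > UCL.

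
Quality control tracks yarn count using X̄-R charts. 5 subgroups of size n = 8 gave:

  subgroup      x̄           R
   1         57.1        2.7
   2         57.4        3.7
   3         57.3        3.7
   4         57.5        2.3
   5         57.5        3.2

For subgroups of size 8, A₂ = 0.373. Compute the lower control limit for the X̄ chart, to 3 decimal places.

56.196

X̄̄ = (57.1 + 57.4 + 57.3 + 57.5 + 57.5) / 5 = 286.8000 / 5 = 57.3600
R̄ = (2.7 + 3.7 + 3.7 + 2.3 + 3.2) / 5 = 15.6000 / 5 = 3.1200
LCL = X̄̄ − A₂·R̄ = 57.3600 − 0.373 × 3.1200 = 56.1962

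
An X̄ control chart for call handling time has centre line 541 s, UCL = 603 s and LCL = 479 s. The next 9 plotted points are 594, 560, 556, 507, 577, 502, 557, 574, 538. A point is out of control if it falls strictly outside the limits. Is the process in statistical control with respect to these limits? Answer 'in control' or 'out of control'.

All 9 points lie within [479, 603].

in control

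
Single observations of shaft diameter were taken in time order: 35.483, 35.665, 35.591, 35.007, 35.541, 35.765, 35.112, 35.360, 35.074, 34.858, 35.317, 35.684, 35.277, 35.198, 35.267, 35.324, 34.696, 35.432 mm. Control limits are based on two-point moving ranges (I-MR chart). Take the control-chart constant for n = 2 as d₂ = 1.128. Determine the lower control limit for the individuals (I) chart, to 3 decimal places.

34.406

X̄ = (35.483 + 35.665 + 35.591 + 35.007 + 35.541 + 35.765 + 35.112 + 35.360 + 35.074 + 34.858 + 35.317 + 35.684 + 35.277 + 35.198 + 35.267 + 35.324 + 34.696 + 35.432) / 18 = 35.3139
Moving ranges: 0.182, 0.074, 0.584, 0.534, 0.224, 0.653, 0.248, 0.286, 0.216, 0.459, 0.367, 0.407, 0.079, 0.069, 0.057, 0.628, 0.736; M̄R̄ = 5.8030 / 17 = 0.3414
LCL = X̄ − 3·M̄R̄/d₂ = 35.3139 − 3 × 0.3414 / 1.128 = 34.4061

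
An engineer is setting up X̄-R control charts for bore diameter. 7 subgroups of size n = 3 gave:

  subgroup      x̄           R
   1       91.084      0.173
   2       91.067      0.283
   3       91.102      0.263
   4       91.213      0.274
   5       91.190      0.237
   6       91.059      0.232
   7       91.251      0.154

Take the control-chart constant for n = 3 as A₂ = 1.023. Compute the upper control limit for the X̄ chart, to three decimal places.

X̄̄ = (91.084 + 91.067 + 91.102 + 91.213 + 91.190 + 91.059 + 91.251) / 7 = 637.9660 / 7 = 91.1380
R̄ = (0.173 + 0.283 + 0.263 + 0.274 + 0.237 + 0.232 + 0.154) / 7 = 1.6160 / 7 = 0.2309
UCL = X̄̄ + A₂·R̄ = 91.1380 + 1.023 × 0.2309 = 91.3742

91.374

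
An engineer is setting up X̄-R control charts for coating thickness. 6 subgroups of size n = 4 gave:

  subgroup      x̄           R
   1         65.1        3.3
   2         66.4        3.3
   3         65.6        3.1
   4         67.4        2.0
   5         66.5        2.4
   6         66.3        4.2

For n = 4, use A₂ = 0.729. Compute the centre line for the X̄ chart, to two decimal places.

X̄̄ = (65.1 + 66.4 + 65.6 + 67.4 + 66.5 + 66.3) / 6 = 397.3000 / 6 = 66.2167
CL = X̄̄ = 66.2167

66.22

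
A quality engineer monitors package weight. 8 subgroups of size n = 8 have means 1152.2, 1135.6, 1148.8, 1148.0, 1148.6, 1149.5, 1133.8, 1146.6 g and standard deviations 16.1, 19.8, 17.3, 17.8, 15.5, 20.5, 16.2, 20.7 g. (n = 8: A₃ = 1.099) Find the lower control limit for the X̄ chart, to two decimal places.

X̄̄ = (1152.2 + 1135.6 + 1148.8 + 1148.0 + 1148.6 + 1149.5 + 1133.8 + 1146.6) / 8 = 1145.3875
s̄ = (16.1 + 19.8 + 17.3 + 17.8 + 15.5 + 20.5 + 16.2 + 20.7) / 8 = 17.9875
LCL = X̄̄ − A₃·s̄ = 1145.3875 − 1.099 × 17.9875 = 1125.6192

1125.62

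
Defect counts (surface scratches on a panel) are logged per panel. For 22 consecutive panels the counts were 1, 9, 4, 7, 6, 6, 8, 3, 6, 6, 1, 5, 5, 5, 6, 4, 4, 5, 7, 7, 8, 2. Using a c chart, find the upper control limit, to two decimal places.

c̄ = (1 + 9 + 4 + 7 + 6 + 6 + 8 + 3 + 6 + 6 + 1 + 5 + 5 + 5 + 6 + 4 + 4 + 5 + 7 + 7 + 8 + 2) / 22 = 115 / 22 = 5.2273
UCL = c̄ + 3√c̄ = 5.2273 + 3 × √5.2273 = 5.2273 + 3 × 2.2863 = 12.0862

12.09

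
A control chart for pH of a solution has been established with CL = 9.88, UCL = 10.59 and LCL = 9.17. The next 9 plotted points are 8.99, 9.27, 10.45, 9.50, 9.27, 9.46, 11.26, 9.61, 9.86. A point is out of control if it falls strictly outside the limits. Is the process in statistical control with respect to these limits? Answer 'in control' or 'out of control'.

out of control

Compare each point to [9.17, 10.59]: sample 1 = 8.99 < LCL; sample 7 = 11.26 > UCL.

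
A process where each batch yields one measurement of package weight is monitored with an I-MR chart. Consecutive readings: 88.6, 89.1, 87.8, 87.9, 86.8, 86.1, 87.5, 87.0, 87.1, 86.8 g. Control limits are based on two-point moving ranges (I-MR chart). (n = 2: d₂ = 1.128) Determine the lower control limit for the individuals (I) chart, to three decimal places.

85.697

X̄ = (88.6 + 89.1 + 87.8 + 87.9 + 86.8 + 86.1 + 87.5 + 87.0 + 87.1 + 86.8) / 10 = 87.4700
Moving ranges: 0.5, 1.3, 0.1, 1.1, 0.7, 1.4, 0.5, 0.1, 0.3; M̄R̄ = 6.0000 / 9 = 0.6667
LCL = X̄ − 3·M̄R̄/d₂ = 87.4700 − 3 × 0.6667 / 1.128 = 85.6970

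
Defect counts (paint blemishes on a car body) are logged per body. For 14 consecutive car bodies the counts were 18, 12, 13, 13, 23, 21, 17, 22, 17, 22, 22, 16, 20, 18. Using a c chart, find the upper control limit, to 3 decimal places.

30.921

c̄ = (18 + 12 + 13 + 13 + 23 + 21 + 17 + 22 + 17 + 22 + 22 + 16 + 20 + 18) / 14 = 254 / 14 = 18.1429
UCL = c̄ + 3√c̄ = 18.1429 + 3 × √18.1429 = 18.1429 + 3 × 4.2594 = 30.9212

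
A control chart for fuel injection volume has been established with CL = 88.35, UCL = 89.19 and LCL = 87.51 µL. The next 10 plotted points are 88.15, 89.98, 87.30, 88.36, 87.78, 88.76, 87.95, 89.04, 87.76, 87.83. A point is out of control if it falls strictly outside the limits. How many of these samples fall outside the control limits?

2

Compare each point to [87.51, 89.19]: sample 2 = 89.98 > UCL; sample 3 = 87.30 < LCL.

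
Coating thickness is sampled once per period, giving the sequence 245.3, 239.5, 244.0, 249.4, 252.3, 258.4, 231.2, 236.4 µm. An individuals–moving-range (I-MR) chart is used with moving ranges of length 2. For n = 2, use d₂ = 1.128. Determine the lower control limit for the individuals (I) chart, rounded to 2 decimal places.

222.87

X̄ = (245.3 + 239.5 + 244.0 + 249.4 + 252.3 + 258.4 + 231.2 + 236.4) / 8 = 244.5625
Moving ranges: 5.8, 4.5, 5.4, 2.9, 6.1, 27.2, 5.2; M̄R̄ = 57.1000 / 7 = 8.1571
LCL = X̄ − 3·M̄R̄/d₂ = 244.5625 − 3 × 8.1571 / 1.128 = 222.8680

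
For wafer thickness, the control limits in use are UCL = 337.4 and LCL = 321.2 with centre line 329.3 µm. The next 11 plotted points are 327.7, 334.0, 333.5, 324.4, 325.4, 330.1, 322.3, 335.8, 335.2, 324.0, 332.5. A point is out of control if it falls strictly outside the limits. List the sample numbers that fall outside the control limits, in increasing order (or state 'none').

none

All 11 points lie within [321.2, 337.4].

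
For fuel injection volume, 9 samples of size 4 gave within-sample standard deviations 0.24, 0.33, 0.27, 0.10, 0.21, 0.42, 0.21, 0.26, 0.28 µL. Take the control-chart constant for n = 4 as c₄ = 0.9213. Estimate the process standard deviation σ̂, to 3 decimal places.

0.280

s̄ = (0.24 + 0.33 + 0.27 + 0.10 + 0.21 + 0.42 + 0.21 + 0.26 + 0.28) / 9 = 0.2578
σ̂ = s̄ / c₄ = 0.2578 / 0.9213 = 0.2798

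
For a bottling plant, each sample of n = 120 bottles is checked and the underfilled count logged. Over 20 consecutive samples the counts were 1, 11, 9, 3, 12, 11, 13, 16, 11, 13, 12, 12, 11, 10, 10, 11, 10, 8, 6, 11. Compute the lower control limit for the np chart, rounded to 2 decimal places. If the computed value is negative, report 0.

p̄ = Σdᵢ / (k·n) = 201 / (20 × 120) = 0.08375
LCL = np̄ − 3·√(np̄(1−p̄)) = 10.0500 − 3 × 3.0345 = 0.9464

0.95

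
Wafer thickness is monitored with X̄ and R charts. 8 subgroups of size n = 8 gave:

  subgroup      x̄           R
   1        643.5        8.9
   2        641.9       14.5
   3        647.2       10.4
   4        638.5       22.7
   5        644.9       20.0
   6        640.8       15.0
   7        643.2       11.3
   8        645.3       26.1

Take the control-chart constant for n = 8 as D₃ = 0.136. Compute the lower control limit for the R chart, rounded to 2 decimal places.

R̄ = (8.9 + 14.5 + 10.4 + 22.7 + 20.0 + 15.0 + 11.3 + 26.1) / 8 = 128.9000 / 8 = 16.1125
LCL_R = D₃·R̄ = 0.136 × 16.1125 = 2.1913

2.19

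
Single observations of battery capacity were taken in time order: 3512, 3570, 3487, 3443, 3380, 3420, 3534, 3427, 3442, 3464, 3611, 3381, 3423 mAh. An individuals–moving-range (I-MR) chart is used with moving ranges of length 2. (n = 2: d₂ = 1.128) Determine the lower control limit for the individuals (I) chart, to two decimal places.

3254.90

X̄ = (3512 + 3570 + 3487 + 3443 + 3380 + 3420 + 3534 + 3427 + 3442 + 3464 + 3611 + 3381 + 3423) / 13 = 3468.7692
Moving ranges: 58, 83, 44, 63, 40, 114, 107, 15, 22, 147, 230, 42; M̄R̄ = 965.0000 / 12 = 80.4167
LCL = X̄ − 3·M̄R̄/d₂ = 3468.7692 − 3 × 80.4167 / 1.128 = 3254.8951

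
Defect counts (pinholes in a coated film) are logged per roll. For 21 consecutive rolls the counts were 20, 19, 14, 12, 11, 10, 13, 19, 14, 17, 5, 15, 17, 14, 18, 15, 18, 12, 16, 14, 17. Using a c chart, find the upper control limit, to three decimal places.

26.288

c̄ = (20 + 19 + 14 + 12 + 11 + 10 + 13 + 19 + 14 + 17 + 5 + 15 + 17 + 14 + 18 + 15 + 18 + 12 + 16 + 14 + 17) / 21 = 310 / 21 = 14.7619
UCL = c̄ + 3√c̄ = 14.7619 + 3 × √14.7619 = 14.7619 + 3 × 3.8421 = 26.2883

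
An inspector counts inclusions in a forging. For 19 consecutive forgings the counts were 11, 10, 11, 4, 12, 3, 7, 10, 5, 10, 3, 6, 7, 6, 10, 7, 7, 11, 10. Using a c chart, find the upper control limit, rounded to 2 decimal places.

c̄ = (11 + 10 + 11 + 4 + 12 + 3 + 7 + 10 + 5 + 10 + 3 + 6 + 7 + 6 + 10 + 7 + 7 + 11 + 10) / 19 = 150 / 19 = 7.8947
UCL = c̄ + 3√c̄ = 7.8947 + 3 × √7.8947 = 7.8947 + 3 × 2.8098 = 16.3240

16.32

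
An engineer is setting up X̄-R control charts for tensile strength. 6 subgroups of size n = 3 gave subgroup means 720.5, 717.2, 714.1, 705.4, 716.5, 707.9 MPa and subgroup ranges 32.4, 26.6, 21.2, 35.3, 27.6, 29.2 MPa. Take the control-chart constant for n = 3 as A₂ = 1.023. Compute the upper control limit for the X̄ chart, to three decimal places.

X̄̄ = (720.5 + 717.2 + 714.1 + 705.4 + 716.5 + 707.9) / 6 = 4281.6000 / 6 = 713.6000
R̄ = (32.4 + 26.6 + 21.2 + 35.3 + 27.6 + 29.2) / 6 = 172.3000 / 6 = 28.7167
UCL = X̄̄ + A₂·R̄ = 713.6000 + 1.023 × 28.7167 = 742.9772

742.977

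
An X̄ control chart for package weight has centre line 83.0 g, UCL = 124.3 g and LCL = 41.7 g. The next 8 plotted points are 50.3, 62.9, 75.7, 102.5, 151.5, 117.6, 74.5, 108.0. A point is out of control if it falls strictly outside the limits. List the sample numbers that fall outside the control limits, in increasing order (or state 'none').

5

Compare each point to [41.7, 124.3]: sample 5 = 151.5 > UCL.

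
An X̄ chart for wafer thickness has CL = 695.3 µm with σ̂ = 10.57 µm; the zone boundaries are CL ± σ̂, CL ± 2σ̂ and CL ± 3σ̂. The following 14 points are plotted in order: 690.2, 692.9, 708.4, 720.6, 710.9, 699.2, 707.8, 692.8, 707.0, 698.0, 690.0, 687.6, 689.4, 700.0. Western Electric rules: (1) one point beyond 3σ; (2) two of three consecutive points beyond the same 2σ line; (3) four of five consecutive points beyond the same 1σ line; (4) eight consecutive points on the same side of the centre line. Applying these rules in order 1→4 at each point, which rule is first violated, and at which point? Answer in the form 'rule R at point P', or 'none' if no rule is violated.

rule 3 at point 7

Zone of each point (C = within 1σ̂, B = 1σ̂–2σ̂, A = 2σ̂–3σ̂, * = beyond 3σ̂; sign = side of CL): 1:-C, 2:-C, 3:+B, 4:+A, 5:+B, 6:+C, 7:+B, 8:-C, 9:+B, 10:+C, 11:-C, 12:-C, 13:-C, 14:+C
Rule 3 (four of five consecutive points beyond the same 1σ limit) is satisfied at point 7.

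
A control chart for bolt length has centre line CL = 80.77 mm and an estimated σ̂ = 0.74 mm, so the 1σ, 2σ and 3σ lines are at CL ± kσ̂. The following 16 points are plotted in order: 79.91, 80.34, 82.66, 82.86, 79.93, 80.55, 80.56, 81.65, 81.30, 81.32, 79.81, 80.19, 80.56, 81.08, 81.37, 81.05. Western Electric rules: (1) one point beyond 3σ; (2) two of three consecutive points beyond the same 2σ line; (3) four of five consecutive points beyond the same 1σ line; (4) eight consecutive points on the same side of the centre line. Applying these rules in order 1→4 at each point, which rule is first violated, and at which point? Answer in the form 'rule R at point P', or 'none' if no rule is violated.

rule 2 at point 4

Zone of each point (C = within 1σ̂, B = 1σ̂–2σ̂, A = 2σ̂–3σ̂, * = beyond 3σ̂; sign = side of CL): 1:-B, 2:-C, 3:+A, 4:+A, 5:-B, 6:-C, 7:-C, 8:+B, 9:+C, 10:+C, 11:-B, 12:-C, 13:-C, 14:+C, 15:+C, 16:+C
Rule 2 (two of three consecutive points beyond the same 2σ limit) is satisfied at point 4.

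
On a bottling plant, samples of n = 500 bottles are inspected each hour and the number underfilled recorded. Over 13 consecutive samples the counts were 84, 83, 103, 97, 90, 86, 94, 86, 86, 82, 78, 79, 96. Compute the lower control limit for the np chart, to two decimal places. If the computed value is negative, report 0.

62.45

p̄ = Σdᵢ / (k·n) = 1144 / (13 × 500) = 0.17600
LCL = np̄ − 3·√(np̄(1−p̄)) = 88.0000 − 3 × 8.5154 = 62.4538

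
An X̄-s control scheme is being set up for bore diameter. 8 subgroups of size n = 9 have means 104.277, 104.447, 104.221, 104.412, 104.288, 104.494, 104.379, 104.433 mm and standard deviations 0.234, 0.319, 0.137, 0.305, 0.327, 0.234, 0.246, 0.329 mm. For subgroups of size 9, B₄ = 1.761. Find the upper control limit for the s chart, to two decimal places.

0.47

s̄ = (0.234 + 0.319 + 0.137 + 0.305 + 0.327 + 0.234 + 0.246 + 0.329) / 8 = 0.2664
UCL_s = B₄·s̄ = 1.761 × 0.2664 = 0.4691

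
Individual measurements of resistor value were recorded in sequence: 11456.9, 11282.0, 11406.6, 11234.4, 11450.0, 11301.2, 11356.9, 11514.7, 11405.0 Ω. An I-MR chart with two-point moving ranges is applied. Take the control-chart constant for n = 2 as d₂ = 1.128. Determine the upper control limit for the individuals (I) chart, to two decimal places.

11764.04

X̄ = (11456.9 + 11282.0 + 11406.6 + 11234.4 + 11450.0 + 11301.2 + 11356.9 + 11514.7 + 11405.0) / 9 = 11378.6333
Moving ranges: 174.9, 124.6, 172.2, 215.6, 148.8, 55.7, 157.8, 109.7; M̄R̄ = 1159.3000 / 8 = 144.9125
UCL = X̄ + 3·M̄R̄/d₂ = 11378.6333 + 3 × 144.9125 / 1.128 = 11764.0389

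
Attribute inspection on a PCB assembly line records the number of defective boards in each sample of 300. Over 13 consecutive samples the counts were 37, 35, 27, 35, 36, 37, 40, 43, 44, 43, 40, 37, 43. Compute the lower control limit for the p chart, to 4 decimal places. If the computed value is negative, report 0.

p̄ = Σdᵢ / (k·n) = 497 / (13 × 300) = 0.12744
LCL = p̄ − 3·√(p̄(1−p̄)/n) = 0.12744 − 3 × 0.01925 = 0.06968

0.0697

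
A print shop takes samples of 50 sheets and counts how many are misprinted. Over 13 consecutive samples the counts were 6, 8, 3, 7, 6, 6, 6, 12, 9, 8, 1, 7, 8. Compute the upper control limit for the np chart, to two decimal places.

13.92

p̄ = Σdᵢ / (k·n) = 87 / (13 × 50) = 0.13385
UCL = np̄ + 3·√(np̄(1−p̄)) = 6.6923 + 3 × √(6.6923×0.86615) = 6.6923 + 3 × 2.4076 = 13.9151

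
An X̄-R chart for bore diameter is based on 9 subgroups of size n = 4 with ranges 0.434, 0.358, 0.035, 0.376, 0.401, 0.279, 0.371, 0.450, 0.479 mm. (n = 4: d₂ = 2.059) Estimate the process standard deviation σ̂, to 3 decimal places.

R̄ = (0.434 + 0.358 + 0.035 + 0.376 + 0.401 + 0.279 + 0.371 + 0.450 + 0.479) / 9 = 0.3537
σ̂ = R̄ / d₂ = 0.3537 / 2.059 = 0.1718

0.172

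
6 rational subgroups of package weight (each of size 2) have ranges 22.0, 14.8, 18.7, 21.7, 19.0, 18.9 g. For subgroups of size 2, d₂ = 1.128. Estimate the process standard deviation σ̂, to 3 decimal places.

17.007

R̄ = (22.0 + 14.8 + 18.7 + 21.7 + 19.0 + 18.9) / 6 = 19.1833
σ̂ = R̄ / d₂ = 19.1833 / 1.128 = 17.0065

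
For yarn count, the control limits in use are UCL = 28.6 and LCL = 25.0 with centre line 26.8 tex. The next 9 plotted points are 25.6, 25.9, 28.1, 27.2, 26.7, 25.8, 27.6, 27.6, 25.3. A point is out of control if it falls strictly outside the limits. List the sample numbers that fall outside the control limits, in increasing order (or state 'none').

none

All 9 points lie within [25.0, 28.6].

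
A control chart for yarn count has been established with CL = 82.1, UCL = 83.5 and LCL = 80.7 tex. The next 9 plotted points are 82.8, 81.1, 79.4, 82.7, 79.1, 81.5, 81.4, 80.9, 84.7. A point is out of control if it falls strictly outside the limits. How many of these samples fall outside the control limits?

Compare each point to [80.7, 83.5]: sample 3 = 79.4 < LCL; sample 5 = 79.1 < LCL; sample 9 = 84.7 > UCL.

3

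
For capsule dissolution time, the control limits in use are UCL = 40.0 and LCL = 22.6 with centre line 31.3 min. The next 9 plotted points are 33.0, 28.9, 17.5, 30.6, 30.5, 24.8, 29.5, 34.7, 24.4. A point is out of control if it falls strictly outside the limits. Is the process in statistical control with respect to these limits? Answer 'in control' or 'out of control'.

Compare each point to [22.6, 40.0]: sample 3 = 17.5 < LCL.

out of control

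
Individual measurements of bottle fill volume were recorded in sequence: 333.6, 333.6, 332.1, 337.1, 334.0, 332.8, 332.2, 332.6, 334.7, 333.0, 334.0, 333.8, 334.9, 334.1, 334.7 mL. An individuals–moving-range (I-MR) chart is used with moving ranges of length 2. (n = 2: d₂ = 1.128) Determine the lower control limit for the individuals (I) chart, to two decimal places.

X̄ = (333.6 + 333.6 + 332.1 + 337.1 + 334.0 + 332.8 + 332.2 + 332.6 + 334.7 + 333.0 + 334.0 + 333.8 + 334.9 + 334.1 + 334.7) / 15 = 333.8133
Moving ranges: 0.0, 1.5, 5.0, 3.1, 1.2, 0.6, 0.4, 2.1, 1.7, 1.0, 0.2, 1.1, 0.8, 0.6; M̄R̄ = 19.3000 / 14 = 1.3786
LCL = X̄ − 3·M̄R̄/d₂ = 333.8133 − 3 × 1.3786 / 1.128 = 330.1469

330.15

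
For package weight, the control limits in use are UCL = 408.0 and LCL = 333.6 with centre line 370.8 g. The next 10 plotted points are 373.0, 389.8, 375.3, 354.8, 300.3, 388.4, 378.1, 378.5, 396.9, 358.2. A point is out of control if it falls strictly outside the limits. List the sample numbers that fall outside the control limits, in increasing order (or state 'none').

Compare each point to [333.6, 408.0]: sample 5 = 300.3 < LCL.

5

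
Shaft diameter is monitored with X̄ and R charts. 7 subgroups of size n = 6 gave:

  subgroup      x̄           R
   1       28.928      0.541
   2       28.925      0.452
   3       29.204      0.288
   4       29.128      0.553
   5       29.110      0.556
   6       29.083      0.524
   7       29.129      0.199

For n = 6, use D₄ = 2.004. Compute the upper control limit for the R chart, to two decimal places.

R̄ = (0.541 + 0.452 + 0.288 + 0.553 + 0.556 + 0.524 + 0.199) / 7 = 3.1130 / 7 = 0.4447
UCL_R = D₄·R̄ = 2.004 × 0.4447 = 0.8912

0.89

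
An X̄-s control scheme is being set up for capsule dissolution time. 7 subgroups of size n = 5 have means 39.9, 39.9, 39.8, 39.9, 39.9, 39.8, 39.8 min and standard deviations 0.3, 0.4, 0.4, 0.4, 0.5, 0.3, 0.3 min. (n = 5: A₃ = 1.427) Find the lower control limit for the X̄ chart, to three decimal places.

39.327

X̄̄ = (39.9 + 39.9 + 39.8 + 39.9 + 39.9 + 39.8 + 39.8) / 7 = 39.8571
s̄ = (0.3 + 0.4 + 0.4 + 0.4 + 0.5 + 0.3 + 0.3) / 7 = 0.3714
LCL = X̄̄ − A₃·s̄ = 39.8571 − 1.427 × 0.3714 = 39.3271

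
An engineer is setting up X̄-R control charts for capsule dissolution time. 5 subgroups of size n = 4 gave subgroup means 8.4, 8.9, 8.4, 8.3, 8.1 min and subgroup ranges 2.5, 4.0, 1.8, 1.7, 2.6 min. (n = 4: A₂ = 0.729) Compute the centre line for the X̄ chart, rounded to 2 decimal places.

X̄̄ = (8.4 + 8.9 + 8.4 + 8.3 + 8.1) / 5 = 42.1000 / 5 = 8.4200
CL = X̄̄ = 8.4200

8.42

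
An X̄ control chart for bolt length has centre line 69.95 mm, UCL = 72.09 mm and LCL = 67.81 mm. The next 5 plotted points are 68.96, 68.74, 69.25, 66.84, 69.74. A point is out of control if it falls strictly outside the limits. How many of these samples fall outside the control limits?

1

Compare each point to [67.81, 72.09]: sample 4 = 66.84 < LCL.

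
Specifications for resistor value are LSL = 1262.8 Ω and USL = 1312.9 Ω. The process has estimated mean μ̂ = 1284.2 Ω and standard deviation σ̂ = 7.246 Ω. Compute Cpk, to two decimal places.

0.98

Cpu = (USL − μ̂) / (3σ̂) = (1312.9 − 1284.2) / (3 × 7.246) = 1.3203; Cpl = (μ̂ − LSL) / (3σ̂) = (1284.2 − 1262.8) / (3 × 7.246) = 0.9845; Cpk = min(Cpu, Cpl) = 0.9845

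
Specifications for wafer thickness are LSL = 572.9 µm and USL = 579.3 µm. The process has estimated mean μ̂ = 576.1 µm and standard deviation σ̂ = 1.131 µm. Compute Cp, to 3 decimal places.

0.943

Cp = (USL − LSL) / (6σ̂) = (579.3 − 572.9) / (6 × 1.131) = 6.4000 / 6.7860 = 0.9431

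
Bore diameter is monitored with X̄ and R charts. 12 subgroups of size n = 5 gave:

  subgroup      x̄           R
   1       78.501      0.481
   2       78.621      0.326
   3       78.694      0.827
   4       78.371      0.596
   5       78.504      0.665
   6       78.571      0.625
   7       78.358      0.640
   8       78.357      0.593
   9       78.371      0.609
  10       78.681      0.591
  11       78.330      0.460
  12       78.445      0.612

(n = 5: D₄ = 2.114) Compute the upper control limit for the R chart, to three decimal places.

1.238

R̄ = (0.481 + 0.326 + 0.827 + 0.596 + 0.665 + 0.625 + 0.640 + 0.593 + 0.609 + 0.591 + 0.460 + 0.612) / 12 = 7.0250 / 12 = 0.5854
UCL_R = D₄·R̄ = 2.114 × 0.5854 = 1.2376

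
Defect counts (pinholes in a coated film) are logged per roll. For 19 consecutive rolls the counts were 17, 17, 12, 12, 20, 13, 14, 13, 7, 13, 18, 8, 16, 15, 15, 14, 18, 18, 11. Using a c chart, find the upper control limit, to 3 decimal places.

25.593

c̄ = (17 + 17 + 12 + 12 + 20 + 13 + 14 + 13 + 7 + 13 + 18 + 8 + 16 + 15 + 15 + 14 + 18 + 18 + 11) / 19 = 271 / 19 = 14.2632
UCL = c̄ + 3√c̄ = 14.2632 + 3 × √14.2632 = 14.2632 + 3 × 3.7767 = 25.5931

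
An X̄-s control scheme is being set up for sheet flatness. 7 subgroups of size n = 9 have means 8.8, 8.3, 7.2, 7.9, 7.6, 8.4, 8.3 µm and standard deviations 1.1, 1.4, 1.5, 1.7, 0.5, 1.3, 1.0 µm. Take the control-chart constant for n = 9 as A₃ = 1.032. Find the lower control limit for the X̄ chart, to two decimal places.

6.82

X̄̄ = (8.8 + 8.3 + 7.2 + 7.9 + 7.6 + 8.4 + 8.3) / 7 = 8.0714
s̄ = (1.1 + 1.4 + 1.5 + 1.7 + 0.5 + 1.3 + 1.0) / 7 = 1.2143
LCL = X̄̄ − A₃·s̄ = 8.0714 − 1.032 × 1.2143 = 6.8183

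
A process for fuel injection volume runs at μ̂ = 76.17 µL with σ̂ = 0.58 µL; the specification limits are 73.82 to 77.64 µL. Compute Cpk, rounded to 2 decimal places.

0.84

Cpu = (USL − μ̂) / (3σ̂) = (77.64 − 76.17) / (3 × 0.58) = 0.8448; Cpl = (μ̂ − LSL) / (3σ̂) = (76.17 − 73.82) / (3 × 0.58) = 1.3506; Cpk = min(Cpu, Cpl) = 0.8448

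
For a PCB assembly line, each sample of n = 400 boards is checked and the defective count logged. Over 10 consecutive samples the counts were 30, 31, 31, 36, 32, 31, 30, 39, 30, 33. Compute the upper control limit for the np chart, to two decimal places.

p̄ = Σdᵢ / (k·n) = 323 / (10 × 400) = 0.08075
UCL = np̄ + 3·√(np̄(1−p̄)) = 32.3000 + 3 × √(32.3000×0.91925) = 32.3000 + 3 × 5.4490 = 48.6470

48.65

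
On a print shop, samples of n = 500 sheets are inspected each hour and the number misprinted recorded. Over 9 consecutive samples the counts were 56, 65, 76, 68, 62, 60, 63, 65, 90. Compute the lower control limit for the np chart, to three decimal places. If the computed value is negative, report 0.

44.339

p̄ = Σdᵢ / (k·n) = 605 / (9 × 500) = 0.13444
LCL = np̄ − 3·√(np̄(1−p̄)) = 67.2222 − 3 × 7.6279 = 44.3386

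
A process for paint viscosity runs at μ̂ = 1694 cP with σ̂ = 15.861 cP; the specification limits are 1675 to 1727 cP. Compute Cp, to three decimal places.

Cp = (USL − LSL) / (6σ̂) = (1727 − 1675) / (6 × 15.861) = 52.0000 / 95.1660 = 0.5464

0.546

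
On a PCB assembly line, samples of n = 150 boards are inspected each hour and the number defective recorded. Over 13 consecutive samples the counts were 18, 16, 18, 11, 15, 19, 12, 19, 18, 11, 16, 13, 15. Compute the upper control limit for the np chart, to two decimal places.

p̄ = Σdᵢ / (k·n) = 201 / (13 × 150) = 0.10308
UCL = np̄ + 3·√(np̄(1−p̄)) = 15.4615 + 3 × √(15.4615×0.89692) = 15.4615 + 3 × 3.7240 = 26.6334

26.63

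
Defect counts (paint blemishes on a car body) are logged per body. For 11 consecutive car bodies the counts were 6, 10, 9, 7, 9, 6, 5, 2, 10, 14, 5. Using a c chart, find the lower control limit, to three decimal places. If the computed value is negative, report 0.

c̄ = (6 + 10 + 9 + 7 + 9 + 6 + 5 + 2 + 10 + 14 + 5) / 11 = 83 / 11 = 7.5455
LCL = c̄ − 3√c̄ = 7.5455 − 3 × 2.7469 = -0.6952 → 0 (cannot be negative)

0.000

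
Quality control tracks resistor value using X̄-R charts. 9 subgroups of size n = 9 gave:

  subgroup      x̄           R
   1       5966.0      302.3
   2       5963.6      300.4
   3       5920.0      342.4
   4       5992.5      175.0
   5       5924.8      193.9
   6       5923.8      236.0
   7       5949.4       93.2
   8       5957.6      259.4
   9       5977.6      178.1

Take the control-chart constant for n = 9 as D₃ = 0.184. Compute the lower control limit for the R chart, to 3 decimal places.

42.539

R̄ = (302.3 + 300.4 + 342.4 + 175.0 + 193.9 + 236.0 + 93.2 + 259.4 + 178.1) / 9 = 2080.7000 / 9 = 231.1889
LCL_R = D₃·R̄ = 0.184 × 231.1889 = 42.5388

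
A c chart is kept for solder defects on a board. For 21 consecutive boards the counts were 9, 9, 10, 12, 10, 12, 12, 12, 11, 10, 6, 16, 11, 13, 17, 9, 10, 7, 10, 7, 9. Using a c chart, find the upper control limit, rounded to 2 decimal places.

c̄ = (9 + 9 + 10 + 12 + 10 + 12 + 12 + 12 + 11 + 10 + 6 + 16 + 11 + 13 + 17 + 9 + 10 + 7 + 10 + 7 + 9) / 21 = 222 / 21 = 10.5714
UCL = c̄ + 3√c̄ = 10.5714 + 3 × √10.5714 = 10.5714 + 3 × 3.2514 = 20.3255

20.33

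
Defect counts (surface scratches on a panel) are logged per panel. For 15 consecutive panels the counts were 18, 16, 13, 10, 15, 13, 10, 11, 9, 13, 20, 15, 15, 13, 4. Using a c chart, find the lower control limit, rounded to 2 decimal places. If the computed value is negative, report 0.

c̄ = (18 + 16 + 13 + 10 + 15 + 13 + 10 + 11 + 9 + 13 + 20 + 15 + 15 + 13 + 4) / 15 = 195 / 15 = 13.0000
LCL = c̄ − 3√c̄ = 13.0000 − 3 × 3.6056 = 2.1833

2.18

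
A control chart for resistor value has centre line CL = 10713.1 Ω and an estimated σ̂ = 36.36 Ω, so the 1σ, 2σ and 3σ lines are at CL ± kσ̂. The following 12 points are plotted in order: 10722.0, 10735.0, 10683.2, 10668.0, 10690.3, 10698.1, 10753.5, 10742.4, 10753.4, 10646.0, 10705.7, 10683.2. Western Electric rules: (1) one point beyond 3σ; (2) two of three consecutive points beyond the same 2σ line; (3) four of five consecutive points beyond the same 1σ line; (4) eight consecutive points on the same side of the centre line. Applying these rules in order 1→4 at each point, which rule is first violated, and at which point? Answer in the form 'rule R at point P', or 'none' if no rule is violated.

Zone of each point (C = within 1σ̂, B = 1σ̂–2σ̂, A = 2σ̂–3σ̂, * = beyond 3σ̂; sign = side of CL): 1:+C, 2:+C, 3:-C, 4:-B, 5:-C, 6:-C, 7:+B, 8:+C, 9:+B, 10:-B, 11:-C, 12:-C
No rule fires across all 12 points.

none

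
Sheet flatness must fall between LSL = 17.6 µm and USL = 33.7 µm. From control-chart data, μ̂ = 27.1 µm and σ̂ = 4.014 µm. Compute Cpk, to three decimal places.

0.548

Cpu = (USL − μ̂) / (3σ̂) = (33.7 − 27.1) / (3 × 4.014) = 0.5481; Cpl = (μ̂ − LSL) / (3σ̂) = (27.1 − 17.6) / (3 × 4.014) = 0.7889; Cpk = min(Cpu, Cpl) = 0.5481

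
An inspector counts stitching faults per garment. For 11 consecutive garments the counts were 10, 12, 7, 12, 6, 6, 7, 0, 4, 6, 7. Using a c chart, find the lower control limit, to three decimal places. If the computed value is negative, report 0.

0.000

c̄ = (10 + 12 + 7 + 12 + 6 + 6 + 7 + 0 + 4 + 6 + 7) / 11 = 77 / 11 = 7.0000
LCL = c̄ − 3√c̄ = 7.0000 − 3 × 2.6458 = -0.9373 → 0 (cannot be negative)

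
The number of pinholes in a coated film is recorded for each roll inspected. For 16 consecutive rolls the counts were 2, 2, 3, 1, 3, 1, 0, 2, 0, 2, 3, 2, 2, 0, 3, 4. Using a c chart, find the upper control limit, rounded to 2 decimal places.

5.98

c̄ = (2 + 2 + 3 + 1 + 3 + 1 + 0 + 2 + 0 + 2 + 3 + 2 + 2 + 0 + 3 + 4) / 16 = 30 / 16 = 1.8750
UCL = c̄ + 3√c̄ = 1.8750 + 3 × √1.8750 = 1.8750 + 3 × 1.3693 = 5.9829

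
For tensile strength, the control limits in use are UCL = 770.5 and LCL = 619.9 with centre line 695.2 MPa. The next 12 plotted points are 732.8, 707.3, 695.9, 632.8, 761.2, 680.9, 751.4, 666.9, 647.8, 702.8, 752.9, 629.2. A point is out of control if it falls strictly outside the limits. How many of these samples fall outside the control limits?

0

All 12 points lie within [619.9, 770.5].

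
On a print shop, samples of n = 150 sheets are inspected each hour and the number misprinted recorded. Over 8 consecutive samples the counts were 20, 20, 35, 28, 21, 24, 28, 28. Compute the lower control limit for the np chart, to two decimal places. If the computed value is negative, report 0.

11.70

p̄ = Σdᵢ / (k·n) = 204 / (8 × 150) = 0.17000
LCL = np̄ − 3·√(np̄(1−p̄)) = 25.5000 − 3 × 4.6005 = 11.6984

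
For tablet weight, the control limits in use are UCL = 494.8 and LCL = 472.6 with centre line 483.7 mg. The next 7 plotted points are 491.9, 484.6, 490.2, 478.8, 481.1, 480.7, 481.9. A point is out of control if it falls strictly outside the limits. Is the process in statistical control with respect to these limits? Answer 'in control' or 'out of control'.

All 7 points lie within [472.6, 494.8].

in control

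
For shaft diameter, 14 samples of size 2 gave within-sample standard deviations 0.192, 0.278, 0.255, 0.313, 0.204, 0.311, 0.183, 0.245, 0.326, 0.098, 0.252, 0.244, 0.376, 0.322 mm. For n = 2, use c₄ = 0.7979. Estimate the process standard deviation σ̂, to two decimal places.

0.32

s̄ = (0.192 + 0.278 + 0.255 + 0.313 + 0.204 + 0.311 + 0.183 + 0.245 + 0.326 + 0.098 + 0.252 + 0.244 + 0.376 + 0.322) / 14 = 0.2571
σ̂ = s̄ / c₄ = 0.2571 / 0.7979 = 0.3222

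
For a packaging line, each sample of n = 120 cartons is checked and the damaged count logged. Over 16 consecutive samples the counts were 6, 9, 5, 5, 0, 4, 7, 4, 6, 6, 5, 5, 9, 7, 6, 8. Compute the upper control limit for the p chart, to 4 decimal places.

p̄ = Σdᵢ / (k·n) = 92 / (16 × 120) = 0.04792
UCL = p̄ + 3·√(p̄(1−p̄)/n) = 0.04792 + 3 × √(0.04792×0.95208/120) = 0.04792 + 3 × 0.01950 = 0.10641

0.1064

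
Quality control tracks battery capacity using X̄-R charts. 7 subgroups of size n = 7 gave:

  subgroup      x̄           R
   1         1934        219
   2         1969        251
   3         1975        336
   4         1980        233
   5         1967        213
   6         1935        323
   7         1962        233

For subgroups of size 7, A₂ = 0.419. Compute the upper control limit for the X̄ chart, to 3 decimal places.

X̄̄ = (1934 + 1969 + 1975 + 1980 + 1967 + 1935 + 1962) / 7 = 13722.0000 / 7 = 1960.2857
R̄ = (219 + 251 + 336 + 233 + 213 + 323 + 233) / 7 = 1808.0000 / 7 = 258.2857
UCL = X̄̄ + A₂·R̄ = 1960.2857 + 0.419 × 258.2857 = 2068.5074

2068.507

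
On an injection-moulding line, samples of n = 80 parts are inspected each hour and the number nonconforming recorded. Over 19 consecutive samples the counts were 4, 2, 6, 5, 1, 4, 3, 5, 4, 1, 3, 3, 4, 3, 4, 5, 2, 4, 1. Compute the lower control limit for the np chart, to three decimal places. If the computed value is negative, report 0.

p̄ = Σdᵢ / (k·n) = 64 / (19 × 80) = 0.04211
LCL = np̄ − 3·√(np̄(1−p̄)) = 3.3684 − 3 × 1.7963 = -2.0204 → 0 (negative, so LCL = 0)

0.000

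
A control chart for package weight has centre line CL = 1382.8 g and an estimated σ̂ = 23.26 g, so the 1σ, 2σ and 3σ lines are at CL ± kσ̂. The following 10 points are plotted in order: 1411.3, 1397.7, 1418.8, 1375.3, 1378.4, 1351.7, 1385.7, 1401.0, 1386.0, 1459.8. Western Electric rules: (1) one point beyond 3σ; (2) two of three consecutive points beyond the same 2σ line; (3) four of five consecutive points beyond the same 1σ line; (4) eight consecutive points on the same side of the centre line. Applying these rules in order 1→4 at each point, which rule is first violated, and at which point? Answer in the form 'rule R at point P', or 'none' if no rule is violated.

rule 1 at point 10

Zone of each point (C = within 1σ̂, B = 1σ̂–2σ̂, A = 2σ̂–3σ̂, * = beyond 3σ̂; sign = side of CL): 1:+B, 2:+C, 3:+B, 4:-C, 5:-C, 6:-B, 7:+C, 8:+C, 9:+C, 10:+*
Rule 1 (one point beyond the 3σ limits) is satisfied at point 10.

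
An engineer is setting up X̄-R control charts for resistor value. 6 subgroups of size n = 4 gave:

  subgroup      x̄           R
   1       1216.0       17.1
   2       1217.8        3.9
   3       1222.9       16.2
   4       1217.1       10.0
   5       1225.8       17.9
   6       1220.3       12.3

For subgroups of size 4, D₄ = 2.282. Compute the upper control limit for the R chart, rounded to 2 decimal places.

29.44

R̄ = (17.1 + 3.9 + 16.2 + 10.0 + 17.9 + 12.3) / 6 = 77.4000 / 6 = 12.9000
UCL_R = D₄·R̄ = 2.282 × 12.9000 = 29.4378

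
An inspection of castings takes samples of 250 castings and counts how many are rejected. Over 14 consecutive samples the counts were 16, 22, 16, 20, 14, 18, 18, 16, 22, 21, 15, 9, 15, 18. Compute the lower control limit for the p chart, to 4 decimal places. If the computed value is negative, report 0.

0.0206

p̄ = Σdᵢ / (k·n) = 240 / (14 × 250) = 0.06857
LCL = p̄ − 3·√(p̄(1−p̄)/n) = 0.06857 − 3 × 0.01598 = 0.02062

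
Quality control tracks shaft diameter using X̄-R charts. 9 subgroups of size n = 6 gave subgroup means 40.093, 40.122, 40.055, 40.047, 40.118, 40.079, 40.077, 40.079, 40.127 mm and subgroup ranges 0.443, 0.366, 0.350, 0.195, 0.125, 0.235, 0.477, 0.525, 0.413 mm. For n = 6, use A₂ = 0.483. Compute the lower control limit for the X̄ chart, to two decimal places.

39.92

X̄̄ = (40.093 + 40.122 + 40.055 + 40.047 + 40.118 + 40.079 + 40.077 + 40.079 + 40.127) / 9 = 360.7970 / 9 = 40.0886
R̄ = (0.443 + 0.366 + 0.350 + 0.195 + 0.125 + 0.235 + 0.477 + 0.525 + 0.413) / 9 = 3.1290 / 9 = 0.3477
LCL = X̄̄ − A₂·R̄ = 40.0886 − 0.483 × 0.3477 = 39.9206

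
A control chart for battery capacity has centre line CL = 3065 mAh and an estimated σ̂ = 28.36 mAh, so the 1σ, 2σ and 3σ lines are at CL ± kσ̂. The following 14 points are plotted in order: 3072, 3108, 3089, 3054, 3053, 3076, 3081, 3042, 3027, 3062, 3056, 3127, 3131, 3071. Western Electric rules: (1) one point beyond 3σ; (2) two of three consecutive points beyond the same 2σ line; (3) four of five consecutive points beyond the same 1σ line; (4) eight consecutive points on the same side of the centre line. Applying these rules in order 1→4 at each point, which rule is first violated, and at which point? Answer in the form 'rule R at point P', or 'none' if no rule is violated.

Zone of each point (C = within 1σ̂, B = 1σ̂–2σ̂, A = 2σ̂–3σ̂, * = beyond 3σ̂; sign = side of CL): 1:+C, 2:+B, 3:+C, 4:-C, 5:-C, 6:+C, 7:+C, 8:-C, 9:-B, 10:-C, 11:-C, 12:+A, 13:+A, 14:+C
Rule 2 (two of three consecutive points beyond the same 2σ limit) is satisfied at point 13.

rule 2 at point 13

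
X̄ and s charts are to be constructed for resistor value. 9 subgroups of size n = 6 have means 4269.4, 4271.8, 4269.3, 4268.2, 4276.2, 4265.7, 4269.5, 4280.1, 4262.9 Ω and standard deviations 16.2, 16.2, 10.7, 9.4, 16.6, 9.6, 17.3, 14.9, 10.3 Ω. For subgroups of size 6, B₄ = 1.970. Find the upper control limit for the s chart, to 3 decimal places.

s̄ = (16.2 + 16.2 + 10.7 + 9.4 + 16.6 + 9.6 + 17.3 + 14.9 + 10.3) / 9 = 13.4667
UCL_s = B₄·s̄ = 1.970 × 13.4667 = 26.5293

26.529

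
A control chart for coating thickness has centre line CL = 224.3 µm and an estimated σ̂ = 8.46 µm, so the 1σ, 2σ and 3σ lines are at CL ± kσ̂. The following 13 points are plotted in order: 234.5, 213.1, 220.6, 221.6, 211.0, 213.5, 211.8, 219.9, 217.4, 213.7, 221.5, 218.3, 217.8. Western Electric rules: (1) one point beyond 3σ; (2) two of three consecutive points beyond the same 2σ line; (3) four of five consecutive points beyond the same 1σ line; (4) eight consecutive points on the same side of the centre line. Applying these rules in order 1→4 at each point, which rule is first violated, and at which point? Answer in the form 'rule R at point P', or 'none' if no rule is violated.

Zone of each point (C = within 1σ̂, B = 1σ̂–2σ̂, A = 2σ̂–3σ̂, * = beyond 3σ̂; sign = side of CL): 1:+B, 2:-B, 3:-C, 4:-C, 5:-B, 6:-B, 7:-B, 8:-C, 9:-C, 10:-B, 11:-C, 12:-C, 13:-C
Rule 4 (eight consecutive points on the same side of the centre line) is satisfied at point 9.

rule 4 at point 9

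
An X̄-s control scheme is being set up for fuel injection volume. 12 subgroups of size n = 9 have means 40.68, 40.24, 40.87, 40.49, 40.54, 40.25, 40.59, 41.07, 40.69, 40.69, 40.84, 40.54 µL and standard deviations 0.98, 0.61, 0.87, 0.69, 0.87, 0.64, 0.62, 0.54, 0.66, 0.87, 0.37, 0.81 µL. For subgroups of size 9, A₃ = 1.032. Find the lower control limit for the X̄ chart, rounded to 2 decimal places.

39.89

X̄̄ = (40.68 + 40.24 + 40.87 + 40.49 + 40.54 + 40.25 + 40.59 + 41.07 + 40.69 + 40.69 + 40.84 + 40.54) / 12 = 40.6242
s̄ = (0.98 + 0.61 + 0.87 + 0.69 + 0.87 + 0.64 + 0.62 + 0.54 + 0.66 + 0.87 + 0.37 + 0.81) / 12 = 0.7108
LCL = X̄̄ − A₃·s̄ = 40.6242 − 1.032 × 0.7108 = 39.8906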